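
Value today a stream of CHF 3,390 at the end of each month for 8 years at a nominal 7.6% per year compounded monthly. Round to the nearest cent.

CHF 243,285.95

Periodic rate i = 0.076/12 = 0.00633333; n = 8 × 12 = 96 periods.
PV = PMT · [1 − (1+i)^(−n)] / i = 3390 · 71.765766 = 243,285.9476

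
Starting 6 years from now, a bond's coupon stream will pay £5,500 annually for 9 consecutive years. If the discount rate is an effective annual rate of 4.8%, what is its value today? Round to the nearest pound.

£31,201

Value one period before first payment (t=5): 5500 × [1 − (1+0.048)^(−9)] / 0.048 = 5500 × 7.171555 = 39,443.5552
Discount back 5 years: 39,443.5552 × (1+0.048)^(−5) = 39,443.5552 × 0.791031 = 31,201.0809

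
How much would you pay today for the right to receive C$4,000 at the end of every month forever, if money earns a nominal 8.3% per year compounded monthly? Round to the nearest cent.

Periodic rate i = 0.083/12 = 0.00691667.
PV = C/r = 4000/0.00691667 = 578,313.2530

C$578,313.25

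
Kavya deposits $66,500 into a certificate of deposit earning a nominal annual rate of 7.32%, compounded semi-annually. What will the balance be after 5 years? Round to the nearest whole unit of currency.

With 2 periods per year: i = 0.0366, n = 10.
FV = 66,500 × (1 + 0.0366)^10 = 95,265.0699

$95,265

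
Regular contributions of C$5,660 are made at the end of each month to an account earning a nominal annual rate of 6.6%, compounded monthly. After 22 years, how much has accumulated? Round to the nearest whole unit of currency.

C$3,349,370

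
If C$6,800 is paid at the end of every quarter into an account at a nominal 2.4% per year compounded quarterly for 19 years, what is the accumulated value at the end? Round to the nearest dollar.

Periodic rate i = 0.024/4 = 0.006; n = 19 × 4 = 76 periods.
Accumulation factor s(76|0.006) = 95.933674; FV = 6800 × 95.933674 = 652,348.9798

C$652,349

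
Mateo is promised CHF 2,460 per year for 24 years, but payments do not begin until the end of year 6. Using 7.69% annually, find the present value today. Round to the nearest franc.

CHF 18,355

Value one period before first payment (t=5): 2460 × [1 − (1+0.0769)^(−24)] / 0.0769 = 2460 × 10.806726 = 26,584.5468
PV₀ = 26,584.5468 / (1+0.0769)^5 = 26,584.5468 / 1.448361 = 18,354.9150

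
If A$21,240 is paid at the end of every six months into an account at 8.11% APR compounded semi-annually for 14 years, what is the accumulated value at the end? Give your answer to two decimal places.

With 2 periods per year: i = 0.04055, n = 28.
Accumulation factor s(28|0.04055) = 50.392742; FV = 21240 × 50.392742 = 1,070,341.8312

A$1,070,341.83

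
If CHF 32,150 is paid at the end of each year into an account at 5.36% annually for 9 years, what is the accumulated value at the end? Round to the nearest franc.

CHF 359,804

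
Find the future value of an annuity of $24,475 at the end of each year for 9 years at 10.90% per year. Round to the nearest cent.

$345,203.18

FV = PMT · [(1+i)^n − 1] / i = 24475 · 14.104318 = 345,203.1847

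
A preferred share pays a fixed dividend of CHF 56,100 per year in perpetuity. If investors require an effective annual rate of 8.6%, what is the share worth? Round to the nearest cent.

CHF 652,325.58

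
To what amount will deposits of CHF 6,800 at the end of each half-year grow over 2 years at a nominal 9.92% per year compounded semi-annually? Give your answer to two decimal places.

CHF 29,291.43

Periodic rate i = 0.0992/2 = 0.0496; n = 2 × 2 = 4 periods.
FV = 6800 × [(1+0.0496)^4 − 1] / 0.0496 = 6800 × 4.307563 = 29,291.4261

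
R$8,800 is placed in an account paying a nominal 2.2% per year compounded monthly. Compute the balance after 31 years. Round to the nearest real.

Periodic rate i = 0.022/12 = 0.00183333; n = 31 × 12 = 372 periods.
8,800 × (1+0.00183333)^372 = 8,800 × 1.976595 = 17,394.0348

R$17,394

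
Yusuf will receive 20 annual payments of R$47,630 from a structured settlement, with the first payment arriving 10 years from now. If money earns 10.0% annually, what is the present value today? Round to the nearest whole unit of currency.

R$171,972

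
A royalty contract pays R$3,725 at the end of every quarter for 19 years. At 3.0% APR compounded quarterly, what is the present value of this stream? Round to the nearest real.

i = 0.03/4 = 0.0075 per quarter; n = 19·4 = 76.
PV = PMT · [1 − (1+i)^(−n)] / i = 3725 · 57.769397 = 215,191.0055

R$215,191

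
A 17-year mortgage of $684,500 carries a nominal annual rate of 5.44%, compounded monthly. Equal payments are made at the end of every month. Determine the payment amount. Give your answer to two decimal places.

Periodic rate i = 0.0544/12 = 0.00453333; n = 17 × 12 = 204 periods.
Annuity-PV factor = 132.917542; PMT = 684500 / 132.917542 = 5,149.8093

$5,149.81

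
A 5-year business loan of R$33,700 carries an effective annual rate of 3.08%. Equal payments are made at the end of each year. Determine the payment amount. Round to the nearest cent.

R$7,375.37

Annuity-PV factor = 4.569265; PMT = 33700 / 4.569265 = 7,375.3657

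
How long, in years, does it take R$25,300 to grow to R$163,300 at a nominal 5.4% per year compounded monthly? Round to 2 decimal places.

34.61 years

Periodic rate i = 0.054/12 = 0.0045.
(1+i)^n = 163300/25300 = 6.45455, so n = ln 6.45455 / ln 1.0045 = 415.3283 months
= 415.3283/12 years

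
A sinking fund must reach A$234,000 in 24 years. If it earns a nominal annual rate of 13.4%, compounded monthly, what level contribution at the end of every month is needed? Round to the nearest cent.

i = 0.134/12 = 0.0111667 per month; n = 24·12 = 288.
PMT = 234000 / ( [(1+0.0111667)^288 − 1] / 0.0111667 ) = 234000 / 2103.388427 = 111.2491

A$111.25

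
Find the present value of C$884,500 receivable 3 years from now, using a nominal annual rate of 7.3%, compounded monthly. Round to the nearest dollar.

i = 0.073/12 = 0.00608333 per month; n = 3·12 = 36.
PV = 884,500 / (1 + 0.00608333)^36 = 884,500 / 1.244006 = 711,009.6125

C$711,010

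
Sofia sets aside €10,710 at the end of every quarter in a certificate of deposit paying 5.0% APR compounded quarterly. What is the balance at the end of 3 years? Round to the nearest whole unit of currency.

i = 0.05/4 = 0.0125 per quarter; n = 3·4 = 12.
FV = 10710 × [(1+0.0125)^12 − 1] / 0.0125 = 10710 × 12.860361 = 137,734.4708

€137,734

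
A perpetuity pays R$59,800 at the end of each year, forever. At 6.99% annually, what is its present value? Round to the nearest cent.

R$855,507.87

PV = C/r = 59800/0.0699 = 855,507.8684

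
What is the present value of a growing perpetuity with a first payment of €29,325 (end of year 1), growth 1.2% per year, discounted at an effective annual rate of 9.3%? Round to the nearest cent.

€362,037.04

PV = PMT / (i − g) = 29325 / (0.093 − 0.012) = 29325 / 0.081000 = 362,037.0370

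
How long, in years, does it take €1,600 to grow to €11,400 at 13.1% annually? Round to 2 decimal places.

15.95 years

(1+i)^n = 11400/1600 = 7.12500, so n = ln 7.12500 / ln 1.131 = 15.9511 years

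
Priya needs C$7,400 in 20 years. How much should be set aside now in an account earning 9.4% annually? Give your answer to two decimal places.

C$1,227.12

PV = FV·(1+i)^(−n) = 7,400 × 0.165826 = 1,227.1150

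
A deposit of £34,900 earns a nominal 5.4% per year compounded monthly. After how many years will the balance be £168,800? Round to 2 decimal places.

29.26 years

Periodic rate i = 0.054/12 = 0.0045.
n = ln(168800/34900) / ln(1+0.0045) = ln(4.83668) / 0.004490 = 351.0604 months
= 351.0604/12 years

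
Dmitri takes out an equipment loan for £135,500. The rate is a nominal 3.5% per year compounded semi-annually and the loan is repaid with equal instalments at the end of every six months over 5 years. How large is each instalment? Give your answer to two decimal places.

£14,888.11

With 2 periods per year: i = 0.0175, n = 10.
Annuity-PV factor = 9.101223; PMT = 135500 / 9.101223 = 14,888.1091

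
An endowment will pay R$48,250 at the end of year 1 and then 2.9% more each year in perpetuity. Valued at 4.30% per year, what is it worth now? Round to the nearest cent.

R$3,446,428.57

PV = D₁/(r − g) = 48250/(0.043 − 0.029) = 3,446,428.5714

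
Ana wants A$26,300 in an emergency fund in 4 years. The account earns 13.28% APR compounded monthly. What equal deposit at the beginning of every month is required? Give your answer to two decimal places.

A$413.59

With 12 periods per year: i = 0.0110667, n = 48.
PMT = 26300 / ( [(1+0.0110667)^48 − 1] / 0.0110667 × (1+i) ) = 26300 / 63.589064 = 413.5931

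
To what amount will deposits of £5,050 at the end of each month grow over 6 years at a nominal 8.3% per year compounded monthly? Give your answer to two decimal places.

£469,181.78

With 12 periods per year: i = 0.00691667, n = 72.
Accumulation factor s(72|0.00691667) = 92.907282; FV = 5050 × 92.907282 = 469,181.7758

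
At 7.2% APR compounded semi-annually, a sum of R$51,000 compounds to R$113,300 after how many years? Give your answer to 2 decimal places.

11.28 years

Periodic rate i = 0.072/2 = 0.036.
(1+i)^n = 113300/51000 = 2.22157, so n = ln 2.22157 / ln 1.036 = 22.5694 half-years
= 22.5694/2 years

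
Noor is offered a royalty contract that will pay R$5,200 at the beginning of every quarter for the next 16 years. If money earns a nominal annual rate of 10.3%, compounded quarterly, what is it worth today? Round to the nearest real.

With 4 periods per year: i = 0.02575, n = 64.
PV = PMT · [1 − (1+i)^(−n)] / i × (1+i) = 5200 · 32.007747 = 166,440.2869
Payments are at the start of each period, so multiply by (1+i).

R$166,440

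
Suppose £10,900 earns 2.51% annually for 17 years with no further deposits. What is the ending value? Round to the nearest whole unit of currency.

£16,613

10,900 × (1+0.0251)^17 = 10,900 × 1.524144 = 16,613.1684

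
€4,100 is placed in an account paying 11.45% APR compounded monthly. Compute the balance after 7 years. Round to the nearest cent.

€9,103.76

With 12 periods per year: i = 0.00954167, n = 84.
4,100 × (1+0.00954167)^84 = 4,100 × 2.220429 = 9,103.7581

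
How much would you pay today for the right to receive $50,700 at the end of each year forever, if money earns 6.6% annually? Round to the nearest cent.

PV = PMT / i = 50700 / 0.066 = 768,181.8182

$768,181.82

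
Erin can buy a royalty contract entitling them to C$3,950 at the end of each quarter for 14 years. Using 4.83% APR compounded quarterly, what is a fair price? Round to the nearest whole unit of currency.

C$160,090

i = 0.0483/4 = 0.012075 per quarter; n = 14·4 = 56.
Annuity factor a(56|0.012075) = 40.529227; PV = 3950 × 40.529227 = 160,090.4480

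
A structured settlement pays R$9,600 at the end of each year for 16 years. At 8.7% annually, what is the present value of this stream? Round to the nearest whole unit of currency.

R$81,299

Annuity factor a(16|0.087) = 8.468677; PV = 9600 × 8.468677 = 81,299.2996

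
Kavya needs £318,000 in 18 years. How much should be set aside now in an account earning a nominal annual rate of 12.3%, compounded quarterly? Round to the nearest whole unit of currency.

£35,924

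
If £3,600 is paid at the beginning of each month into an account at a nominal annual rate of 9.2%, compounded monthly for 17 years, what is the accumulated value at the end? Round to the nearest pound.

With 12 periods per year: i = 0.00766667, n = 204.
FV = 3600 × [(1+0.00766667)^204 − 1] / 0.00766667 × (1+i) = 3600 × 492.812086 = 1,774,123.5103
(Beginning-of-period payments → annuity-due factor ×(1+i).)

£1,774,124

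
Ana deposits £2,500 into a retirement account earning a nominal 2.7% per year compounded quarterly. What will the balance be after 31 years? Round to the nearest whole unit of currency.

i = 0.027/4 = 0.00675 per quarter; n = 31·4 = 124.
2,500 × (1+0.00675)^124 = 2,500 × 2.302943 = 5,757.3569

£5,757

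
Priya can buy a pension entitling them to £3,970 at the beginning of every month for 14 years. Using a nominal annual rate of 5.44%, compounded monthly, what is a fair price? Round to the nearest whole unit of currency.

Periodic rate i = 0.0544/12 = 0.00453333; n = 14 × 12 = 168 periods.
PV = 3970 × [1 − (1+0.00453333)^(−168)] / 0.00453333 × (1+i) = 3970 × 117.946307 = 468,246.8404
(Beginning-of-period payments → annuity-due factor ×(1+i).)

£468,247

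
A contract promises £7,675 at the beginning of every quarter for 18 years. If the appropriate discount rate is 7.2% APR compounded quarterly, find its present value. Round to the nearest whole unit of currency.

With 4 periods per year: i = 0.018, n = 72.
Annuity factor a(72|0.018) × (1+i) = 40.901198; PV = 7675 × 40.901198 = 313,916.6925
Payments are at the start of each period, so multiply by (1+i).

£313,917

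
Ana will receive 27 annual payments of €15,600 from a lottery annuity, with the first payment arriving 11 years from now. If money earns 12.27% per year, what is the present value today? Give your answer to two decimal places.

PV at t=10 (ordinary 27-year annuity): 15600 × a(27|0.1227) = 15600 × 7.791834 = 121,552.6106
PV₀ = 121,552.6106 / (1+0.1227)^10 = 121,552.6106 / 3.181539 = 38,205.6035

€38,205.60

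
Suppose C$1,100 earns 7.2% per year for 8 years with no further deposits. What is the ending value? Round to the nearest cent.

C$1,918.45

FV = 1,100 × (1 + 0.072)^8 = 1,918.4521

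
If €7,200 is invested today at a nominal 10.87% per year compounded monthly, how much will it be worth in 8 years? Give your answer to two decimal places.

With 12 periods per year: i = 0.00905833, n = 96.
FV = 7,200 × (1 + 0.00905833)^96 = 17,111.7624

€17,111.76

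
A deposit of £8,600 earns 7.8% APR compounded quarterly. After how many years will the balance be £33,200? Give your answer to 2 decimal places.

Periodic rate i = 0.078/4 = 0.0195.
n = ln(33200/8600) / ln(1+0.0195) = ln(3.86047) / 0.019312 = 69.9444 quarters
= 69.9444/4 years

17.49 years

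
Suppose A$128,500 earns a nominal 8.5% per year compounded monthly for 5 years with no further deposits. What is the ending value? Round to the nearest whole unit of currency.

Periodic rate i = 0.085/12 = 0.00708333; n = 5 × 12 = 60 periods.
FV = PV·(1+i)^n = 128,500 × 1.527301 = 196,258.1268

A$196,258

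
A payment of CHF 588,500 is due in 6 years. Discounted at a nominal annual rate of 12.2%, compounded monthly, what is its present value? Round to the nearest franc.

CHF 284,085

i = 0.122/12 = 0.0101667 per month; n = 6·12 = 72.
PV = 588,500 / (1 + 0.0101667)^72 = 588,500 / 2.071564 = 284,084.8319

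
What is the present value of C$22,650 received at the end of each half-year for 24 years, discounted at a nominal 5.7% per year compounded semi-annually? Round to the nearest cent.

With 2 periods per year: i = 0.0285, n = 48.
PV = PMT · [1 − (1+i)^(−n)] / i = 22650 · 25.981273 = 588,475.8336

C$588,475.83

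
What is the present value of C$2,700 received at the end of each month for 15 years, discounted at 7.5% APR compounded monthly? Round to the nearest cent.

C$291,258.25

With 12 periods per year: i = 0.00625, n = 180.
PV = 2700 × [1 − (1+0.00625)^(−180)] / 0.00625 = 2700 × 107.873427 = 291,258.2525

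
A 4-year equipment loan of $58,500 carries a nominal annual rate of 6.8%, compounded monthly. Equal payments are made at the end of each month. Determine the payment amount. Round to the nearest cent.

$1,395.43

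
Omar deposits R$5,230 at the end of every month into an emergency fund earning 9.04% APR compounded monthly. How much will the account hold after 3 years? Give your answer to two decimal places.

R$215,359.11

With 12 periods per year: i = 0.00753333, n = 36.
FV = 5230 × [(1+0.00753333)^36 − 1] / 0.00753333 = 5230 × 41.177649 = 215,359.1058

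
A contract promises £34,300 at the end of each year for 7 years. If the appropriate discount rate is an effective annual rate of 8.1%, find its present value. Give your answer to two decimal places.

£177,969.37

PV = 34300 × [1 − (1+0.081)^(−7)] / 0.081 = 34300 × 5.188611 = 177,969.3691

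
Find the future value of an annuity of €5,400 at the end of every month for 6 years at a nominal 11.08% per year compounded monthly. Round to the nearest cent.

With 12 periods per year: i = 0.00923333, n = 72.
FV = 5400 × [(1+0.00923333)^72 − 1] / 0.00923333 = 5400 × 101.607987 = 548,683.1308

€548,683.13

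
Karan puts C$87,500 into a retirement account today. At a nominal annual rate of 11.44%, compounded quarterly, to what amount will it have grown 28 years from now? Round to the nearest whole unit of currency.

i = 0.1144/4 = 0.0286 per quarter; n = 28·4 = 112.
87,500 × (1+0.0286)^112 = 87,500 × 23.529367 = 2,058,819.5870

C$2,058,820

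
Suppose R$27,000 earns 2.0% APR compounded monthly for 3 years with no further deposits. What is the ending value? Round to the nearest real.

R$28,668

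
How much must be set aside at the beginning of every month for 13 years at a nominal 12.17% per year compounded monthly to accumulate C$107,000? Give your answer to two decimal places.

i = 0.1217/12 = 0.0101417 per month; n = 13·12 = 156.
FV-annuity factor × (1+i) = 381.136011; PMT = 107000 / 381.136011 = 280.7397

C$280.74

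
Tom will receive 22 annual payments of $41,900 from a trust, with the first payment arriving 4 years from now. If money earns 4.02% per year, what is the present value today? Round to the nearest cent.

Value one period before first payment (t=3): 41900 × [1 − (1+0.0402)^(−22)] / 0.0402 = 41900 × 14.423529 = 604,345.8666
Discount back 3 years: 604,345.8666 × (1+0.0402)^(−3) = 604,345.8666 × 0.888484 = 536,951.4355

$536,951.44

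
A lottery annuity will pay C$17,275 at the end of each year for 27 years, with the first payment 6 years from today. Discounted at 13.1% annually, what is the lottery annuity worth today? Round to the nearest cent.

Value one period before first payment (t=5): 17275 × [1 − (1+0.131)^(−27)] / 0.131 = 17275 × 7.358648 = 127,120.6357
Discount back 5 years: 127,120.6357 × (1+0.131)^(−5) = 127,120.6357 × 0.540365 = 68,691.5049

C$68,691.50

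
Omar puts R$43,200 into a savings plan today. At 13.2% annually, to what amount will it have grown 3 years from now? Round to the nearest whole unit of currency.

FV = 43,200 × (1 + 0.132)^3 = 62,664.7090

R$62,665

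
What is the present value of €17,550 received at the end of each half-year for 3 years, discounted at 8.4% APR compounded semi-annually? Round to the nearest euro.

€91,404

Periodic rate i = 0.084/2 = 0.042; n = 3 × 2 = 6 periods.
PV = 17550 × [1 − (1+0.042)^(−6)] / 0.042 = 17550 × 5.208177 = 91,403.5019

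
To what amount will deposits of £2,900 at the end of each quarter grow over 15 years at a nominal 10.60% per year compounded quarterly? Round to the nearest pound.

£416,207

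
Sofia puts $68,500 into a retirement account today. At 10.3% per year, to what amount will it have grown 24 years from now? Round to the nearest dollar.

$720,283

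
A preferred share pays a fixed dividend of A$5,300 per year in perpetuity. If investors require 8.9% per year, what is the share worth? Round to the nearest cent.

A$59,550.56

PV = C/r = 5300/0.089 = 59,550.5618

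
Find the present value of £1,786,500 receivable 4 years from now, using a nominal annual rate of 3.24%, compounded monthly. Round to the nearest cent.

i = 0.0324/12 = 0.0027 per month; n = 4·12 = 48.
PV = FV·(1+i)^(−n) = 1,786,500 × 0.878600 = 1,569,619.2032

£1,569,619.20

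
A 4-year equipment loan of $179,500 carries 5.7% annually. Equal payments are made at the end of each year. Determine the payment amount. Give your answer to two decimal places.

PMT = 179500 / ( [1 − (1+0.057)^(−4)] / 0.057 ) = 179500 / 3.489043 = 51,446.7772

$51,446.78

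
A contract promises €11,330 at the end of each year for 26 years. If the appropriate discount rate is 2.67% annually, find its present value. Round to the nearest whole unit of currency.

PV = PMT · [1 − (1+i)^(−n)] / i = 11330 · 18.575177 = 210,456.7582

€210,457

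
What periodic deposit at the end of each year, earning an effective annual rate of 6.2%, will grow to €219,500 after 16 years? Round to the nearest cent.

€8,410.29

PMT = 219500 / ( [(1+0.062)^16 − 1] / 0.062 ) = 219500 / 26.098974 = 8,410.2923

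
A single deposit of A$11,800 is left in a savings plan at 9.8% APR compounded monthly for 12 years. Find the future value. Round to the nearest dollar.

With 12 periods per year: i = 0.00816667, n = 144.
FV = 11,800 × (1 + 0.00816667)^144 = 38,066.0769

A$38,066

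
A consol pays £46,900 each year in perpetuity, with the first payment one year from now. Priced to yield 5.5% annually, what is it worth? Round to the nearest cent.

PV = PMT / i = 46900 / 0.055 = 852,727.2727

£852,727.27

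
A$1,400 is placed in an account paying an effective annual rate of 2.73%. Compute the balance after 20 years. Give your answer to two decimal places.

A$2,399.24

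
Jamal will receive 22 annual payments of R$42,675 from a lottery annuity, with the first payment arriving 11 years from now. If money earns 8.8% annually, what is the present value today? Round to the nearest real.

Value one period before first payment (t=10): 42675 × [1 − (1+0.088)^(−22)] / 0.088 = 42675 × 9.586660 = 409,110.7192
PV₀ = 409,110.7192 / (1+0.088)^10 = 409,110.7192 / 2.324283 = 176,015.9018

R$176,016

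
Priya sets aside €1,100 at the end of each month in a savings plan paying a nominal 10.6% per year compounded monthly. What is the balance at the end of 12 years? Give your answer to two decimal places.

Periodic rate i = 0.106/12 = 0.00883333; n = 12 × 12 = 144 periods.
FV = 1100 × [(1+0.00883333)^144 − 1] / 0.00883333 = 1100 × 288.465202 = 317,311.7224

€317,311.72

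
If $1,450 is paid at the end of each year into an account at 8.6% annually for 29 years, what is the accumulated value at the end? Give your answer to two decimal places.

$167,613.25

Accumulation factor s(29|0.086) = 115.595342; FV = 1450 × 115.595342 = 167,613.2454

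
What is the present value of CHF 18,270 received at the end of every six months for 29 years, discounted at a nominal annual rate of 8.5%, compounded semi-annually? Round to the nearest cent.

i = 0.085/2 = 0.0425 per half-year; n = 29·2 = 58.
PV = 18270 × [1 − (1+0.0425)^(−58)] / 0.0425 = 18270 × 21.424667 = 391,428.6714

CHF 391,428.67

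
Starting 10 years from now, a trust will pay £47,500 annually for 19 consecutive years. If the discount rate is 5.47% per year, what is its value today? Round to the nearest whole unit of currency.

PV at t=9 (ordinary 19-year annuity): 47500 × a(19|0.0547) = 47500 × 11.635499 = 552,686.2260
PV₀ = 552,686.2260 / (1+0.0547)^9 = 552,686.2260 / 1.614955 = 342,230.0393

£342,230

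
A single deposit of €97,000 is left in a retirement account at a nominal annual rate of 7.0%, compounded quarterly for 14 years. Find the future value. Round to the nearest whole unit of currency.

With 4 periods per year: i = 0.0175, n = 56.
FV = PV·(1+i)^n = 97,000 × 2.641967 = 256,270.8070

€256,271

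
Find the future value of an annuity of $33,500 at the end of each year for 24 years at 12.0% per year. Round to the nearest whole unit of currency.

Accumulation factor s(24|0.12) = 118.155241; FV = 33500 × 118.155241 = 3,958,200.5775

$3,958,201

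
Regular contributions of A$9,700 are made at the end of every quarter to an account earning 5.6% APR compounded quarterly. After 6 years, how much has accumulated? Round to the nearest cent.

A$274,428.23

With 4 periods per year: i = 0.014, n = 24.
FV = 9700 × [(1+0.014)^24 − 1] / 0.014 = 9700 × 28.291570 = 274,428.2256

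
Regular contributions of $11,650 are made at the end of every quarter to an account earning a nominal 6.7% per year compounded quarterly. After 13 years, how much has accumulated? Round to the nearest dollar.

$954,343

With 4 periods per year: i = 0.01675, n = 52.
FV = 11650 × [(1+0.01675)^52 − 1] / 0.01675 = 11650 × 81.917860 = 954,343.0693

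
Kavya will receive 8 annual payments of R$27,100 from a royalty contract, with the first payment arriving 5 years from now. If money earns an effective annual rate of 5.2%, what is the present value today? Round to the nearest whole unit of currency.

R$141,857

PV at t=4 (ordinary 8-year annuity): 27100 × a(8|0.052) = 27100 × 6.411280 = 173,745.6752
PV₀ = 173,745.6752 / (1+0.052)^4 = 173,745.6752 / 1.224794 = 141,857.0891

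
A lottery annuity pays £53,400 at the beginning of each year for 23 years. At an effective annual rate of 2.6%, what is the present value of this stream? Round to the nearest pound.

Annuity factor a(23|0.026) × (1+i) = 17.594765; PV = 53400 × 17.594765 = 939,560.4261
(Beginning-of-period payments → annuity-due factor ×(1+i).)

£939,560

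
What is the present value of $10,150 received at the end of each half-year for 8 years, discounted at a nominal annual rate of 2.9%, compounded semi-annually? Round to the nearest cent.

With 2 periods per year: i = 0.0145, n = 16.
PV = PMT · [1 − (1+i)^(−n)] / i = 10150 · 14.188400 = 144,012.2562

$144,012.26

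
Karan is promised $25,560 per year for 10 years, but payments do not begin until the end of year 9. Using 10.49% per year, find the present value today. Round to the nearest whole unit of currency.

Value one period before first payment (t=8): 25560 × [1 − (1+0.1049)^(−10)] / 0.1049 = 25560 × 6.017326 = 153,802.8614
Discount back 8 years: 153,802.8614 × (1+0.1049)^(−8) = 153,802.8614 × 0.450211 = 69,243.7575

$69,244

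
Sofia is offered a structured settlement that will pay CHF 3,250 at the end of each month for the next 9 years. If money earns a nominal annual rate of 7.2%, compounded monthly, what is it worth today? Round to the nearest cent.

i = 0.072/12 = 0.006 per month; n = 9·12 = 108.
Annuity factor a(108|0.006) = 79.315878; PV = 3250 × 79.315878 = 257,776.6026

CHF 257,776.60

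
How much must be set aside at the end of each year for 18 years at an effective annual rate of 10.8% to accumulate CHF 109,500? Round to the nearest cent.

CHF 2,216.87

FV-annuity factor = 49.393970; PMT = 109500 / 49.393970 = 2,216.8698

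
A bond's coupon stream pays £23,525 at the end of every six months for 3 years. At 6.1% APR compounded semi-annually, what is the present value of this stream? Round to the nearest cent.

£127,228.51

Periodic rate i = 0.061/2 = 0.0305; n = 3 × 2 = 6 periods.
Annuity factor a(6|0.0305) = 5.408226; PV = 23525 × 5.408226 = 127,228.5057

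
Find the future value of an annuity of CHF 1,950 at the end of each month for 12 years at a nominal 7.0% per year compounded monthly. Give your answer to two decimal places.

With 12 periods per year: i = 0.00583333, n = 144.
FV = 1950 × [(1+0.00583333)^144 − 1] / 0.00583333 = 1950 × 224.694985 = 438,155.2202

CHF 438,155.22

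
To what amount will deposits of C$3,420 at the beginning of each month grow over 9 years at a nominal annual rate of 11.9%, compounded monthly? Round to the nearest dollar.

With 12 periods per year: i = 0.00991667, n = 108.
FV = 3420 × [(1+0.00991667)^108 − 1] / 0.00991667 × (1+i) = 3420 × 193.796184 = 662,782.9503
(annuity-due: payments at period start, so ×(1+i).)

C$662,783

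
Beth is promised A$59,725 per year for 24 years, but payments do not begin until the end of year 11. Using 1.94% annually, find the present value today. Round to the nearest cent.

PV at t=10 (ordinary 24-year annuity): 59725 × a(24|0.0194) = 59725 × 19.043113 = 1,137,349.9437
Discount back 10 years: 1,137,349.9437 × (1+0.0194)^(−10) = 1,137,349.9437 × 0.825190 = 938,529.2622

A$938,529.26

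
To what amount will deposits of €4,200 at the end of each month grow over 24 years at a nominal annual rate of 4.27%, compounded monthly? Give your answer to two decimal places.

Periodic rate i = 0.0427/12 = 0.00355833; n = 24 × 12 = 288 periods.
FV = 4200 × [(1+0.00355833)^288 − 1] / 0.00355833 = 4200 × 500.648447 = 2,102,723.4779

€2,102,723.48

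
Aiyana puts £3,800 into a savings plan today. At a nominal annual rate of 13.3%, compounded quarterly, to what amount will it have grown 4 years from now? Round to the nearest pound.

£6,413

i = 0.133/4 = 0.03325 per quarter; n = 4·4 = 16.
3,800 × (1+0.03325)^16 = 3,800 × 1.687666 = 6,413.1326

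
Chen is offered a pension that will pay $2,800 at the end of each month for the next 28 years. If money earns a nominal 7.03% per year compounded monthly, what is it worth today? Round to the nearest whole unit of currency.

$410,807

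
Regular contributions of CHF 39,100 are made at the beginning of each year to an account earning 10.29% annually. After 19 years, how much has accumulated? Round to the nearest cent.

CHF 2,275,456.22

Accumulation factor s(19|0.1029) × (1+i) = 58.195811; FV = 39100 × 58.195811 = 2,275,456.2229
(Beginning-of-period payments → annuity-due factor ×(1+i).)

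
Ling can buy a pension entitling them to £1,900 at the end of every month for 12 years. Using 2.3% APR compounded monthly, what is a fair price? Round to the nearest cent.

Periodic rate i = 0.023/12 = 0.00191667; n = 12 × 12 = 144 periods.
Annuity factor a(144|0.00191667) = 125.732135; PV = 1900 × 125.732135 = 238,891.0572

£238,891.06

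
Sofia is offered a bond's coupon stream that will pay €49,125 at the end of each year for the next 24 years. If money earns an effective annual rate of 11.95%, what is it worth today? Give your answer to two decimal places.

€383,712.73

PV = 49125 × [1 − (1+0.1195)^(−24)] / 0.1195 = 49125 × 7.810946 = 383,712.7287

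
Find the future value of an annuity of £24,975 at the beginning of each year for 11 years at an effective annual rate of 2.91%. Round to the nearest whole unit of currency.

£327,664

Accumulation factor s(11|0.0291) × (1+i) = 13.119684; FV = 24975 × 13.119684 = 327,664.1024
(Beginning-of-period payments → annuity-due factor ×(1+i).)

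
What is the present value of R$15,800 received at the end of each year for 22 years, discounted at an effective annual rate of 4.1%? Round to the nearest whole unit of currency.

R$226,161

Annuity factor a(22|0.041) = 14.313967; PV = 15800 × 14.313967 = 226,160.6785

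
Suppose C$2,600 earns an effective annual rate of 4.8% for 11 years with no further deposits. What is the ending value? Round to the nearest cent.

C$4,354.59

FV = PV·(1+i)^n = 2,600 × 1.674843 = 4,354.5919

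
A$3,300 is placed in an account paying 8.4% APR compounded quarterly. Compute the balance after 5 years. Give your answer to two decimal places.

A$5,000.68

Periodic rate i = 0.084/4 = 0.021; n = 5 × 4 = 20 periods.
FV = 3,300 × (1 + 0.021)^20 = 5,000.6767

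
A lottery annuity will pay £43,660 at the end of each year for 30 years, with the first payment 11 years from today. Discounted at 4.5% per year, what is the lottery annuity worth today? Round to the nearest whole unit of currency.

PV at t=10 (ordinary 30-year annuity): 43660 × a(30|0.045) = 43660 × 16.288889 = 711,172.8738
PV₀ = 711,172.8738 / (1+0.045)^10 = 711,172.8738 / 1.552969 = 457,943.9002

£457,944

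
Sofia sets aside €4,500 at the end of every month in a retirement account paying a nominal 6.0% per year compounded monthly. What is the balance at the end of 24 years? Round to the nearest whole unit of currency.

i = 0.06/12 = 0.005 per month; n = 24·12 = 288.
Accumulation factor s(288|0.005) = 641.115782; FV = 4500 × 641.115782 = 2,885,021.0168

€2,885,021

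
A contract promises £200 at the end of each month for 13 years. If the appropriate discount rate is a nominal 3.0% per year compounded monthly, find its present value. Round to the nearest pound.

£25,809

i = 0.03/12 = 0.0025 per month; n = 13·12 = 156.
PV = PMT · [1 − (1+i)^(−n)] / i = 200 · 129.045412 = 25,809.0823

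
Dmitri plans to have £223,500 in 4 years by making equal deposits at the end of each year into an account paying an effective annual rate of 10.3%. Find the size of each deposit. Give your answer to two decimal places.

£47,945.64

PMT = 223500 / ( [(1+0.103)^4 − 1] / 0.103 ) = 223500 / 4.661529 = 47,945.6447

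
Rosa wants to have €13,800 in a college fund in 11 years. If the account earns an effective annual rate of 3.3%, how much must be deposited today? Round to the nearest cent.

Discount factor = (1+0.033)^(−11) = 0.699675; PV = 13,800 × 0.699675 = 9,655.5174

€9,655.52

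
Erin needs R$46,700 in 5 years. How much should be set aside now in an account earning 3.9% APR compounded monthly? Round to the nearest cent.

R$38,438.53

Periodic rate i = 0.039/12 = 0.00325; n = 5 × 12 = 60 periods.
Discount factor = (1+0.00325)^(−60) = 0.823095; PV = 46,700 × 0.823095 = 38,438.5305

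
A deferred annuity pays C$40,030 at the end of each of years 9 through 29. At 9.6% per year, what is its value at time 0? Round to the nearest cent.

C$171,061.31

PV at t=8 (ordinary 21-year annuity): 40030 × a(21|0.096) = 40030 × 8.897144 = 356,152.6817
PV₀ = 356,152.6817 / (1+0.096)^8 = 356,152.6817 / 2.082018 = 171,061.3069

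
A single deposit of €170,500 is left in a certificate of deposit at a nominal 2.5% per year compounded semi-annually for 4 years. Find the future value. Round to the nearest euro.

Periodic rate i = 0.025/2 = 0.0125; n = 4 × 2 = 8 periods.
170,500 × (1+0.0125)^8 = 170,500 × 1.104486 = 188,314.8803

€188,315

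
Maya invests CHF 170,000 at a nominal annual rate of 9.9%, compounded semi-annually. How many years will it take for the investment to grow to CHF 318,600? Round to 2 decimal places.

6.50 years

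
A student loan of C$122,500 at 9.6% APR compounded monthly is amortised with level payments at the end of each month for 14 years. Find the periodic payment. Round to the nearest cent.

i = 0.096/12 = 0.008 per month; n = 14·12 = 168.
PMT = 122500 / ( [1 − (1+0.008)^(−168)] / 0.008 ) = 122500 / 92.225157 = 1,328.2710

C$1,328.27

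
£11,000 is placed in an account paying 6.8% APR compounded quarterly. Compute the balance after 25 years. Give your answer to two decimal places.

Periodic rate i = 0.068/4 = 0.017; n = 25 × 4 = 100 periods.
FV = PV·(1+i)^n = 11,000 × 5.396290 = 59,359.1916

£59,359.19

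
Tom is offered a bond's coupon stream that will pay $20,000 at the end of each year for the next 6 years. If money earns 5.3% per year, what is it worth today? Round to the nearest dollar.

$100,547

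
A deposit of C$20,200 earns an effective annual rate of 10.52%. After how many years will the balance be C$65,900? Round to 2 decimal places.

(1+i)^n = 65900/20200 = 3.26238, so n = ln 3.26238 / ln 1.1052 = 11.8214 years

11.82 years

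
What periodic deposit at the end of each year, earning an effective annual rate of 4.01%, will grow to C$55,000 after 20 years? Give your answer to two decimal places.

FV-annuity factor = 29.808995; PMT = 55000 / 29.808995 = 1,845.0807

C$1,845.08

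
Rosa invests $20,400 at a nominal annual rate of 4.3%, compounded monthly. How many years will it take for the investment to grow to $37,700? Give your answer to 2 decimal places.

Periodic rate i = 0.043/12 = 0.00358333.
n = ln(37700/20400) / ln(1+0.00358333) = ln(1.84804) / 0.003577 = 171.6907 months
= 171.6907/12 years

14.31 years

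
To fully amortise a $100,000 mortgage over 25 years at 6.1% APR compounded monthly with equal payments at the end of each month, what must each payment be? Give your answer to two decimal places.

$650.43

Periodic rate i = 0.061/12 = 0.00508333; n = 25 × 12 = 300 periods.
PMT = 100000 / ( [1 − (1+0.00508333)^(−300)] / 0.00508333 ) = 100000 / 153.744916 = 650.4280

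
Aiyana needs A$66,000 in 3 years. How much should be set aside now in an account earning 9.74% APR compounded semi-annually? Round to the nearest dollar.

i = 0.0974/2 = 0.0487 per half-year; n = 3·2 = 6.
Discount factor = (1+0.0487)^(−6) = 0.751783; PV = 66,000 × 0.751783 = 49,617.6656

A$49,618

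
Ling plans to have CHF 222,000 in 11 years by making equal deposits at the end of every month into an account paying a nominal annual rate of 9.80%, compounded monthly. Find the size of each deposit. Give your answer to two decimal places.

With 12 periods per year: i = 0.00816667, n = 132.
FV-annuity factor = 235.831605; PMT = 222000 / 235.831605 = 941.3497

CHF 941.35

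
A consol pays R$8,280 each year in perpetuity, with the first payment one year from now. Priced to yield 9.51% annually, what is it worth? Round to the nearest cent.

R$87,066.25

PV = PMT / i = 8280 / 0.0951 = 87,066.2461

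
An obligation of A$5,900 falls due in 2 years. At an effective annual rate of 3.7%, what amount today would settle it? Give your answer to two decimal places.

A$5,486.49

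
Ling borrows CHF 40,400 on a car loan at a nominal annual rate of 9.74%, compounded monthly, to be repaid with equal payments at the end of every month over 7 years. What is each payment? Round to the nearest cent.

CHF 665.27

Periodic rate i = 0.0974/12 = 0.00811667; n = 7 × 12 = 84 periods.
PMT = 40400 / ( [1 − (1+0.00811667)^(−84)] / 0.00811667 ) = 40400 / 60.726953 = 665.2730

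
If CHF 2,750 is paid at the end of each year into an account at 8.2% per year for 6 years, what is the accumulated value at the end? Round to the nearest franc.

CHF 20,276

FV = PMT · [(1+i)^n − 1] / i = 2750 · 7.373026 = 20,275.8201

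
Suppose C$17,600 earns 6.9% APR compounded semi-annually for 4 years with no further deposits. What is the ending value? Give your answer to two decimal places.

C$23,086.42

With 2 periods per year: i = 0.0345, n = 8.
FV = 17,600 × (1 + 0.0345)^8 = 23,086.4219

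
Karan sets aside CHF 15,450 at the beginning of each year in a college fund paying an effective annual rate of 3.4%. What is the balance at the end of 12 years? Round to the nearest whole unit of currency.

CHF 231,943

FV = PMT · [(1+i)^n − 1] / i × (1+i) = 15450 · 15.012519 = 231,943.4172
(Beginning-of-period payments → annuity-due factor ×(1+i).)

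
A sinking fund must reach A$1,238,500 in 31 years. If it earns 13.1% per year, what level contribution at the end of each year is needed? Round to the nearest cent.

PMT = 1.2385e+06 / ( [(1+0.131)^31 − 1] / 0.131 ) = 1.2385e+06 / 339.158721 = 3,651.6826

A$3,651.68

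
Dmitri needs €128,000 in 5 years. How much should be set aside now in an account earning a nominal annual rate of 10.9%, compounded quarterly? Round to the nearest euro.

i = 0.109/4 = 0.02725 per quarter; n = 5·4 = 20.
PV = FV·(1+i)^(−n) = 128,000 × 0.584086 = 74,763.0432

€74,763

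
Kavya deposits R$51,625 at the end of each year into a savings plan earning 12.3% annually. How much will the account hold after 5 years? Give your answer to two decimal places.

R$329,926.25

Accumulation factor s(5|0.123) = 6.390823; FV = 51625 × 6.390823 = 329,926.2488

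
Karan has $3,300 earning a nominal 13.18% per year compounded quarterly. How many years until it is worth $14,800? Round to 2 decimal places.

Periodic rate i = 0.1318/4 = 0.03295.
n = ln(14800/3300) / ln(1+0.03295) = ln(4.48485) / 0.032419 = 46.2912 quarters
= 46.2912/4 years

11.57 years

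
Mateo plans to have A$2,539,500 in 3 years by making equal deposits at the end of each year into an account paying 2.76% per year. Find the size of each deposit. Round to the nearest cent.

A$823,560.61

PMT = 2.5395e+06 / ( [(1+0.0276)^3 − 1] / 0.0276 ) = 2.5395e+06 / 3.083562 = 823,560.6087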